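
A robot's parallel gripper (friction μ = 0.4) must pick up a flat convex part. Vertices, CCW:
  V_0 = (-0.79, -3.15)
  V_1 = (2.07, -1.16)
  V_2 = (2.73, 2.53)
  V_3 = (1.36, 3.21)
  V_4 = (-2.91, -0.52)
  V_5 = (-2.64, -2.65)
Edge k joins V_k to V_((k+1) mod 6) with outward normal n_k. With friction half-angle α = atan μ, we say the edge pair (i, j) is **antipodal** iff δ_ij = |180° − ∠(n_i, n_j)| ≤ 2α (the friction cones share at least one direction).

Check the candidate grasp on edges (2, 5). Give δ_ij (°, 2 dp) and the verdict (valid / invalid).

δ = 11.27°, valid

α = atan 0.4 = 21.80°;  2α = 43.60°
edge 2: e_2 = (-1.37, +0.68);  n_2 = (+0.4446, +0.8957)
edge 5: e_5 = (+1.85, -0.50);  n_5 = (-0.2609, -0.9654)
∠(n_2, n_5) = 168.73°
δ = |180° − 168.73°| = 11.27°
11.27° ≤ 2α = 43.60°  →  valid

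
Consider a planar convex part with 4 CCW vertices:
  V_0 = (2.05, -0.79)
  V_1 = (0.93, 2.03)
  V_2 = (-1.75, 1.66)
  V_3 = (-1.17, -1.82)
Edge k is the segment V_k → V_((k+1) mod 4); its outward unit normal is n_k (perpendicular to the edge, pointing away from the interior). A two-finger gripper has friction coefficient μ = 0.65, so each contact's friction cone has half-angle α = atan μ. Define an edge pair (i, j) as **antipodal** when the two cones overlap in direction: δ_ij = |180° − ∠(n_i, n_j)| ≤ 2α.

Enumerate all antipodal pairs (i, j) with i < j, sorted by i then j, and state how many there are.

count = 2; pairs: (0,2), (1,3)

α = atan 0.65 = 33.02°;  2α = 66.05°
n_0 = (+0.9294, +0.3691)
n_1 = (-0.1368, +0.9906)
n_2 = (-0.9864, -0.1644)
n_3 = (+0.3047, -0.9525)
  (0,1): δ = 103.80°  ·
  (0,2): δ = 12.20°  ✓
  (0,3): δ = 86.08°  ·
  (1,2): δ = 88.40°  ·
  (1,3): δ = 9.88°  ✓
  (2,3): δ = 81.72°  ·
antipodal pairs: 2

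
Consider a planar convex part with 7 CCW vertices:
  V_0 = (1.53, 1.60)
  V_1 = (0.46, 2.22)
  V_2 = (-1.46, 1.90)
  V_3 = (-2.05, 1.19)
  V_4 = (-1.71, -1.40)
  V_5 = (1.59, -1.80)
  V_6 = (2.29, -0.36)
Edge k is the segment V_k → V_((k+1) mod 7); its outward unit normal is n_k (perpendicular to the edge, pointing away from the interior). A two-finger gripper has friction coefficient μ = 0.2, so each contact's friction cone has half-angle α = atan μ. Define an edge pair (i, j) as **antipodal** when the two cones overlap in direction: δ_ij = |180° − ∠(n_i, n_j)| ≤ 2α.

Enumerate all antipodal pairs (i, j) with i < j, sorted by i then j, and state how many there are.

count = 3; pairs: (1,4), (2,5), (3,6)

α = atan 0.2 = 11.31°;  2α = 22.62°
n_0 = (+0.5014, +0.8652)
n_1 = (-0.1644, +0.9864)
n_2 = (-0.7691, +0.6391)
n_3 = (-0.9915, -0.1302)
n_4 = (-0.1203, -0.9927)
n_5 = (+0.8994, -0.4372)
n_6 = (+0.9324, +0.3615)
  (0,1): δ = 140.45°  ·
  (0,2): δ = 99.64°  ·
  (0,3): δ = 52.43°  ·
  (0,4): δ = 23.18°  ·
  (0,5): δ = 94.16°  ·
  (0,6): δ = 141.28°  ·
  (1,2): δ = 139.19°  ·
  (1,3): δ = 91.98°  ·
  (1,4): δ = 16.37°  ✓
  (1,5): δ = 54.61°  ·
  (1,6): δ = 101.73°  ·
  (2,3): δ = 132.80°  ·
  (2,4): δ = 57.19°  ·
  (2,5): δ = 13.80°  ✓
  (2,6): δ = 60.92°  ·
  (3,4): δ = 104.39°  ·
  (3,5): δ = 33.40°  ·
  (3,6): δ = 13.72°  ✓
  (4,5): δ = 109.01°  ·
  (4,6): δ = 61.89°  ·
  (5,6): δ = 132.88°  ·
antipodal pairs: 3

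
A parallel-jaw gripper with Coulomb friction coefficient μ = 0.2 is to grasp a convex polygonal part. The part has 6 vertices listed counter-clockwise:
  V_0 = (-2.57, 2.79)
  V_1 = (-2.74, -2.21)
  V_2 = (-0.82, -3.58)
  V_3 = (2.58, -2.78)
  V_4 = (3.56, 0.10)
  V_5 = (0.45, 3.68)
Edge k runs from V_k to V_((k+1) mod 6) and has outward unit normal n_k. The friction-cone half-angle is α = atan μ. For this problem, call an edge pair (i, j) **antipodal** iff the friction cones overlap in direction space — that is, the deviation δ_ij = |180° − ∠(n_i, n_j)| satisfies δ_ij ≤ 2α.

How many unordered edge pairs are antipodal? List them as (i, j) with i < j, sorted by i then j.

count = 3; pairs: (0,3), (1,4), (2,5)

α = atan 0.2 = 11.31°;  2α = 22.62°
n_0 = (-0.9994, +0.0340)
n_1 = (-0.5808, -0.8140)
n_2 = (+0.2290, -0.9734)
n_3 = (+0.9467, -0.3221)
n_4 = (+0.7549, +0.6558)
n_5 = (-0.2827, +0.9592)
  (0,1): δ = 123.56°  ·
  (0,2): δ = 74.81°  ·
  (0,3): δ = 16.84°  ✓
  (0,4): δ = 42.93°  ·
  (0,5): δ = 108.37°  ·
  (1,2): δ = 131.25°  ·
  (1,3): δ = 73.28°  ·
  (1,4): δ = 13.51°  ✓
  (1,5): δ = 51.93°  ·
  (2,3): δ = 122.03°  ·
  (2,4): δ = 62.26°  ·
  (2,5): δ = 3.18°  ✓
  (3,4): δ = 120.23°  ·
  (3,5): δ = 54.79°  ·
  (4,5): δ = 114.56°  ·
antipodal pairs: 3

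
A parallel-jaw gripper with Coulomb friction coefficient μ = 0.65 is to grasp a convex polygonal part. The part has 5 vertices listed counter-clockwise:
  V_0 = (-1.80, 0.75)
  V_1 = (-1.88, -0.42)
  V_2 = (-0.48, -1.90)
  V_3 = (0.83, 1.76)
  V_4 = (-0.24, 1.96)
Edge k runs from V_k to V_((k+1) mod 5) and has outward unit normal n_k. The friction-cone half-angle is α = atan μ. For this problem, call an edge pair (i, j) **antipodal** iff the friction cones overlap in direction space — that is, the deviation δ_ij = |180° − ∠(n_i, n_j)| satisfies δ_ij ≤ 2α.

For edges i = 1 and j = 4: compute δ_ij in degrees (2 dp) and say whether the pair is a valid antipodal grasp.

δ = 84.39°, invalid

α = atan 0.65 = 33.02°;  2α = 66.05°
edge 1: e_1 = (+1.40, -1.48);  n_1 = (-0.7265, -0.6872)
edge 4: e_4 = (-1.56, -1.21);  n_4 = (-0.6129, +0.7902)
∠(n_1, n_4) = 95.61°
δ = |180° − 95.61°| = 84.39°
84.39° > 2α = 66.05°  →  invalid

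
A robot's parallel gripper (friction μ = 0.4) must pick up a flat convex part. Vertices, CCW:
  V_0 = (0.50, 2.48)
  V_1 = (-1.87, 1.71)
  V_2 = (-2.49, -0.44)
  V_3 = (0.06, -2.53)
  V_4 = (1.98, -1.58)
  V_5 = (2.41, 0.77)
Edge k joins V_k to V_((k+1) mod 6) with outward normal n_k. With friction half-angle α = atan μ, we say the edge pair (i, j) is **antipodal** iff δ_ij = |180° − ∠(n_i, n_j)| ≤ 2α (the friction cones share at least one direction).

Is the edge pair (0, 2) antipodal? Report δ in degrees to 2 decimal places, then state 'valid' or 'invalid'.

α = atan 0.4 = 21.80°;  2α = 43.60°
edge 0: e_0 = (-2.37, -0.77);  n_0 = (-0.3090, +0.9511)
edge 2: e_2 = (+2.55, -2.09);  n_2 = (-0.6339, -0.7734)
∠(n_0, n_2) = 122.66°
δ = |180° − 122.66°| = 57.34°
57.34° > 2α = 43.60°  →  invalid

δ = 57.34°, invalid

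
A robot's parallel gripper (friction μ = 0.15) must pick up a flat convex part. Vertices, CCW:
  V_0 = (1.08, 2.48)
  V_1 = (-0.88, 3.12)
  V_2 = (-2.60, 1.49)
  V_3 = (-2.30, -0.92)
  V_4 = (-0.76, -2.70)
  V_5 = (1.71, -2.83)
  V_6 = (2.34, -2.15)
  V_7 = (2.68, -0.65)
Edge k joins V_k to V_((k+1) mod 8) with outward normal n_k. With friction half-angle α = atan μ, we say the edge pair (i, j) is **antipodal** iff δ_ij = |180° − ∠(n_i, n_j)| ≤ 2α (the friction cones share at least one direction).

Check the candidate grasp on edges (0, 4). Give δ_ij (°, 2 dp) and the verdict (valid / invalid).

α = atan 0.15 = 8.53°;  2α = 17.06°
edge 0: e_0 = (-1.96, +0.64);  n_0 = (+0.3104, +0.9506)
edge 4: e_4 = (+2.47, -0.13);  n_4 = (-0.0526, -0.9986)
∠(n_0, n_4) = 164.93°
δ = |180° − 164.93°| = 15.07°
15.07° ≤ 2α = 17.06°  →  valid

δ = 15.07°, valid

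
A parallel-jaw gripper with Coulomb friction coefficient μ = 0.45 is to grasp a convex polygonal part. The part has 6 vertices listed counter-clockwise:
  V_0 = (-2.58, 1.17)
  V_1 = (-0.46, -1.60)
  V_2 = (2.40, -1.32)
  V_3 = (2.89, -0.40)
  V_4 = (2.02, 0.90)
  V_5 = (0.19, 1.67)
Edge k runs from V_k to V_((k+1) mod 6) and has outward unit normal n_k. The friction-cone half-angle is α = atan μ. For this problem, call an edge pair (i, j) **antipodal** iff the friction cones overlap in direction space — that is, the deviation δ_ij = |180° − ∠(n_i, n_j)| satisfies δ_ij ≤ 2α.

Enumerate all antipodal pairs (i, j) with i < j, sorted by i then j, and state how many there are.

count = 4; pairs: (0,3), (0,4), (1,4), (1,5)

α = atan 0.45 = 24.23°;  2α = 48.46°
n_0 = (-0.7941, -0.6078)
n_1 = (+0.0974, -0.9952)
n_2 = (+0.8826, -0.4701)
n_3 = (+0.8311, +0.5562)
n_4 = (+0.3878, +0.9217)
n_5 = (-0.1776, +0.9841)
  (0,1): δ = 121.84°  ·
  (0,2): δ = 65.47°  ·
  (0,3): δ = 3.64°  ✓
  (0,4): δ = 29.75°  ✓
  (0,5): δ = 62.80°  ·
  (1,2): δ = 123.63°  ·
  (1,3): δ = 61.80°  ·
  (1,4): δ = 28.41°  ✓
  (1,5): δ = 4.64°  ✓
  (2,3): δ = 118.17°  ·
  (2,4): δ = 84.78°  ·
  (2,5): δ = 51.73°  ·
  (3,4): δ = 146.61°  ·
  (3,5): δ = 113.56°  ·
  (4,5): δ = 146.95°  ·
antipodal pairs: 4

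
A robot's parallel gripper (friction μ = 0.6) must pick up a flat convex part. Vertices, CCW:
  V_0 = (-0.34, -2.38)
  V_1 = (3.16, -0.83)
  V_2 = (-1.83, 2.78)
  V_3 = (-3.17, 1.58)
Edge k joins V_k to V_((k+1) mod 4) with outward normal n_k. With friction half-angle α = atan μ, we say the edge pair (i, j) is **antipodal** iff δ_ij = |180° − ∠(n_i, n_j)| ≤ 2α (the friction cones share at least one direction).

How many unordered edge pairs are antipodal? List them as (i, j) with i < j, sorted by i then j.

count = 3; pairs: (0,1), (0,2), (1,3)

α = atan 0.6 = 30.96°;  2α = 61.93°
n_0 = (+0.4049, -0.9143)
n_1 = (+0.5861, +0.8102)
n_2 = (-0.6671, +0.7450)
n_3 = (-0.8136, -0.5814)
  (0,1): δ = 59.77°  ✓
  (0,2): δ = 17.96°  ✓
  (0,3): δ = 101.66°  ·
  (1,2): δ = 102.27°  ·
  (1,3): δ = 18.56°  ✓
  (2,3): δ = 96.29°  ·
antipodal pairs: 3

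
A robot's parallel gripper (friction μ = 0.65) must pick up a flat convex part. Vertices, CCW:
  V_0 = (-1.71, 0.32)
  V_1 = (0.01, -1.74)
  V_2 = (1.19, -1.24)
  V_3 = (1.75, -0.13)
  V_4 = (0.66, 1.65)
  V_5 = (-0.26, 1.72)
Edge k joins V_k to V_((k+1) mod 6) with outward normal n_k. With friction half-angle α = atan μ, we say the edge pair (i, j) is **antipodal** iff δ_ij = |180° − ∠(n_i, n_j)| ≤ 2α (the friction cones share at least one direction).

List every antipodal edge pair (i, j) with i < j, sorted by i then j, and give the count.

count = 5; pairs: (0,3), (0,4), (1,4), (1,5), (2,5)

α = atan 0.65 = 33.02°;  2α = 66.05°
n_0 = (-0.7676, -0.6409)
n_1 = (+0.3901, -0.9208)
n_2 = (+0.8928, -0.4504)
n_3 = (+0.8528, +0.5222)
n_4 = (+0.0759, +0.9971)
n_5 = (-0.6946, +0.7194)
  (0,1): δ = 106.90°  ·
  (0,2): δ = 66.63°  ·
  (0,3): δ = 8.38°  ✓
  (0,4): δ = 45.79°  ✓
  (0,5): δ = 94.13°  ·
  (1,2): δ = 139.73°  ·
  (1,3): δ = 81.48°  ·
  (1,4): δ = 27.31°  ✓
  (1,5): δ = 21.03°  ✓
  (2,3): δ = 121.75°  ·
  (2,4): δ = 67.58°  ·
  (2,5): δ = 19.23°  ✓
  (3,4): δ = 125.83°  ·
  (3,5): δ = 77.49°  ·
  (4,5): δ = 131.65°  ·
antipodal pairs: 5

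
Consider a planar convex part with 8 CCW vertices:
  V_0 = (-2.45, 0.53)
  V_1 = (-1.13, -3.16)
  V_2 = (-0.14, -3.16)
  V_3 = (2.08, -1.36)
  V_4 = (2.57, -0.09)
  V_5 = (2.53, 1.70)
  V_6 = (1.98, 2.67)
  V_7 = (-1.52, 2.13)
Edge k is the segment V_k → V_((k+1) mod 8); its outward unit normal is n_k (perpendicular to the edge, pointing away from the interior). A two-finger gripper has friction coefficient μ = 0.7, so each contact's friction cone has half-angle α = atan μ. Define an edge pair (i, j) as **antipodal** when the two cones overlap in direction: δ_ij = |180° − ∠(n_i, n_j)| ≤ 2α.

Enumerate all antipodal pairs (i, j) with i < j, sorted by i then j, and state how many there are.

α = atan 0.7 = 34.99°;  2α = 69.98°
n_0 = (-0.9416, -0.3368)
n_1 = (+0.0000, -1.0000)
n_2 = (+0.6298, -0.7768)
n_3 = (+0.9330, -0.3600)
n_4 = (+0.9998, +0.0223)
n_5 = (+0.8699, +0.4932)
n_6 = (-0.1525, +0.9883)
n_7 = (-0.8646, +0.5025)
  (0,1): δ = 109.68°  ·
  (0,2): δ = 70.65°  ·
  (0,3): δ = 40.78°  ✓
  (0,4): δ = 18.40°  ✓
  (0,5): δ = 9.87°  ✓
  (0,6): δ = 79.09°  ·
  (0,7): δ = 130.15°  ·
  (1,2): δ = 140.96°  ·
  (1,3): δ = 111.10°  ·
  (1,4): δ = 88.72°  ·
  (1,5): δ = 60.45°  ✓
  (1,6): δ = 8.77°  ✓
  (1,7): δ = 59.83°  ✓
  (2,3): δ = 150.13°  ·
  (2,4): δ = 127.76°  ·
  (2,5): δ = 99.48°  ·
  (2,6): δ = 30.26°  ✓
  (2,7): δ = 20.80°  ✓
  (3,4): δ = 157.62°  ·
  (3,5): δ = 129.35°  ·
  (3,6): δ = 60.13°  ✓
  (3,7): δ = 9.07°  ✓
  (4,5): δ = 151.73°  ·
  (4,6): δ = 82.51°  ·
  (4,7): δ = 31.45°  ✓
  (5,6): δ = 110.78°  ·
  (5,7): δ = 59.72°  ✓
  (6,7): δ = 128.94°  ·
antipodal pairs: 12

count = 12; pairs: (0,3), (0,4), (0,5), (1,5), (1,6), (1,7), (2,6), (2,7), (3,6), (3,7), (4,7), (5,7)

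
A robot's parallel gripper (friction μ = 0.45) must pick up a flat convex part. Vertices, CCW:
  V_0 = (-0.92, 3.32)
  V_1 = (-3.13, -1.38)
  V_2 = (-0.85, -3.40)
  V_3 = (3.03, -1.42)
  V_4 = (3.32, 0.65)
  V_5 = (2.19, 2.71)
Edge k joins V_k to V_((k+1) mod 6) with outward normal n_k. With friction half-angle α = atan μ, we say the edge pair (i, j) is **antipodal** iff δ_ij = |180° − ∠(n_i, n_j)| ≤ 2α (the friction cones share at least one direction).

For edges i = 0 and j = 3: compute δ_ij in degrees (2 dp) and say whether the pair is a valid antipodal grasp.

α = atan 0.45 = 24.23°;  2α = 48.46°
edge 0: e_0 = (-2.21, -4.70);  n_0 = (-0.9049, +0.4255)
edge 3: e_3 = (+0.29, +2.07);  n_3 = (+0.9903, -0.1387)
∠(n_0, n_3) = 162.79°
δ = |180° − 162.79°| = 17.21°
17.21° ≤ 2α = 48.46°  →  valid

δ = 17.21°, valid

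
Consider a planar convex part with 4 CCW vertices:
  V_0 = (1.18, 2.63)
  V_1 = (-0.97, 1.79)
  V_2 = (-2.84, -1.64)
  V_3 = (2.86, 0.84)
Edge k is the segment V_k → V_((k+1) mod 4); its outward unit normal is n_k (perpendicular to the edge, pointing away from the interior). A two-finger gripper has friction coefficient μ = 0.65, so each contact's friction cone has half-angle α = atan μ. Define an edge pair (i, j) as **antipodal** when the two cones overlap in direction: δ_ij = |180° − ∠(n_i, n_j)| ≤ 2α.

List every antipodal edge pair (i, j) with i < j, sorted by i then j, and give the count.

α = atan 0.65 = 33.02°;  2α = 66.05°
n_0 = (-0.3639, +0.9314)
n_1 = (-0.8780, +0.4787)
n_2 = (+0.3990, -0.9170)
n_3 = (+0.7292, +0.6843)
  (0,1): δ = 139.94°  ·
  (0,2): δ = 2.17°  ✓
  (0,3): δ = 111.84°  ·
  (1,2): δ = 37.89°  ✓
  (1,3): δ = 71.78°  ·
  (2,3): δ = 70.33°  ·
antipodal pairs: 2

count = 2; pairs: (0,2), (1,2)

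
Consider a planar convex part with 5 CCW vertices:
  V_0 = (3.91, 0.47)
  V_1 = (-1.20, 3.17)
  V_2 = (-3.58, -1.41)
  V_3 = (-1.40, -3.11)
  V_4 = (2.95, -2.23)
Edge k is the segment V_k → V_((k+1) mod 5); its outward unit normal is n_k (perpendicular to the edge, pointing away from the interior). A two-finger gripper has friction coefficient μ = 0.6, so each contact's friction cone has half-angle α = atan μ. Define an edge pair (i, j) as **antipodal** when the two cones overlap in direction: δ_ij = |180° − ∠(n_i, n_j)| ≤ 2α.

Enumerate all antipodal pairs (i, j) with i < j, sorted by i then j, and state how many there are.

count = 4; pairs: (0,2), (0,3), (1,3), (1,4)

α = atan 0.6 = 30.96°;  2α = 61.93°
n_0 = (+0.4672, +0.8842)
n_1 = (-0.8873, +0.4611)
n_2 = (-0.6149, -0.7886)
n_3 = (+0.1983, -0.9801)
n_4 = (+0.9422, -0.3350)
  (0,1): δ = 89.61°  ·
  (0,2): δ = 10.10°  ✓
  (0,3): δ = 39.29°  ✓
  (0,4): δ = 98.28°  ·
  (1,2): δ = 100.49°  ·
  (1,3): δ = 51.10°  ✓
  (1,4): δ = 7.89°  ✓
  (2,3): δ = 130.62°  ·
  (2,4): δ = 71.63°  ·
  (3,4): δ = 121.01°  ·
antipodal pairs: 4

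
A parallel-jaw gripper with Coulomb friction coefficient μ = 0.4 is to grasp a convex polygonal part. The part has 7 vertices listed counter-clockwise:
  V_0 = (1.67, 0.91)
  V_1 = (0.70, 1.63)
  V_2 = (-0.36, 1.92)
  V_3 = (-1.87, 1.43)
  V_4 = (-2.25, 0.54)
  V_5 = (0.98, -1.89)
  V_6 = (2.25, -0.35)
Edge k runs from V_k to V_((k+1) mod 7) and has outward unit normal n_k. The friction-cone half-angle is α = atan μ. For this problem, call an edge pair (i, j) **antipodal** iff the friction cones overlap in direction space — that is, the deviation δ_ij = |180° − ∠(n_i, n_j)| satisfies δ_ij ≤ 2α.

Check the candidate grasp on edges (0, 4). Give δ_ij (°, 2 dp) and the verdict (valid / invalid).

α = atan 0.4 = 21.80°;  2α = 43.60°
edge 0: e_0 = (-0.97, +0.72);  n_0 = (+0.5960, +0.8030)
edge 4: e_4 = (+3.23, -2.43);  n_4 = (-0.6012, -0.7991)
∠(n_0, n_4) = 179.63°
δ = |180° − 179.63°| = 0.37°
0.37° ≤ 2α = 43.60°  →  valid

δ = 0.37°, valid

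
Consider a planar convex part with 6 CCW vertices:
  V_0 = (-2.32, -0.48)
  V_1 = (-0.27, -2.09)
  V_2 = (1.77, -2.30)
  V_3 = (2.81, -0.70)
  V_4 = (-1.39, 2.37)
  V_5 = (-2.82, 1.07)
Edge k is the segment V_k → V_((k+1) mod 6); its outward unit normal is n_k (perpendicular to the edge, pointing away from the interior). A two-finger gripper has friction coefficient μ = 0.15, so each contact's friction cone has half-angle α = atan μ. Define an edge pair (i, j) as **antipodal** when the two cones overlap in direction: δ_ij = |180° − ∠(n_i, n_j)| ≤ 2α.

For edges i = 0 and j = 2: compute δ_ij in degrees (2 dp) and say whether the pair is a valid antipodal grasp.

α = atan 0.15 = 8.53°;  2α = 17.06°
edge 0: e_0 = (+2.05, -1.61);  n_0 = (-0.6177, -0.7865)
edge 2: e_2 = (+1.04, +1.60);  n_2 = (+0.8384, -0.5450)
∠(n_0, n_2) = 95.12°
δ = |180° − 95.12°| = 84.88°
84.88° > 2α = 17.06°  →  invalid

δ = 84.88°, invalid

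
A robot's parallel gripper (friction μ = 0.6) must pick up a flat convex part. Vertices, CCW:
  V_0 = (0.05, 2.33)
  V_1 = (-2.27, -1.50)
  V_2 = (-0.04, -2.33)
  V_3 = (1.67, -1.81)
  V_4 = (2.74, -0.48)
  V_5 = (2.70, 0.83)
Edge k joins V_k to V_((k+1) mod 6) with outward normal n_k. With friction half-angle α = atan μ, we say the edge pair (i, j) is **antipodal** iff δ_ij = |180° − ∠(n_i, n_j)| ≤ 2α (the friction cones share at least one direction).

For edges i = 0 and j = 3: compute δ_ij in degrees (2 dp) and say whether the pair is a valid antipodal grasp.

α = atan 0.6 = 30.96°;  2α = 61.93°
edge 0: e_0 = (-2.32, -3.83);  n_0 = (-0.8553, +0.5181)
edge 3: e_3 = (+1.07, +1.33);  n_3 = (+0.7792, -0.6268)
∠(n_0, n_3) = 172.39°
δ = |180° − 172.39°| = 7.61°
7.61° ≤ 2α = 61.93°  →  valid

δ = 7.61°, valid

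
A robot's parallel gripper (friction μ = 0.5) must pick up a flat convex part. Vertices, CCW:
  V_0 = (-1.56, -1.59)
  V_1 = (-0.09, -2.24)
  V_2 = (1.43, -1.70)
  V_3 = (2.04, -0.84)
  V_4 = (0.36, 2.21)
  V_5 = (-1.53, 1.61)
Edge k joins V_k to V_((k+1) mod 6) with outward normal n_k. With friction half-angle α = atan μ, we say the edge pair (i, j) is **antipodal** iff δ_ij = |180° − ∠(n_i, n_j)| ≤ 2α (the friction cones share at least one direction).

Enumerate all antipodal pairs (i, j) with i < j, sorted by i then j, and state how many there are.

count = 6; pairs: (0,3), (0,4), (1,4), (2,4), (2,5), (3,5)

α = atan 0.5 = 26.57°;  2α = 53.13°
n_0 = (-0.4044, -0.9146)
n_1 = (+0.3348, -0.9423)
n_2 = (+0.8157, -0.5785)
n_3 = (+0.8759, +0.4825)
n_4 = (-0.3026, +0.9531)
n_5 = (-1.0000, +0.0094)
  (0,1): δ = 136.59°  ·
  (0,2): δ = 101.49°  ·
  (0,3): δ = 37.30°  ✓
  (0,4): δ = 41.47°  ✓
  (0,5): δ = 113.32°  ·
  (1,2): δ = 144.91°  ·
  (1,3): δ = 80.71°  ·
  (1,4): δ = 1.95°  ✓
  (1,5): δ = 69.90°  ·
  (2,3): δ = 115.80°  ·
  (2,4): δ = 37.04°  ✓
  (2,5): δ = 34.81°  ✓
  (3,4): δ = 101.23°  ·
  (3,5): δ = 29.38°  ✓
  (4,5): δ = 108.15°  ·
antipodal pairs: 6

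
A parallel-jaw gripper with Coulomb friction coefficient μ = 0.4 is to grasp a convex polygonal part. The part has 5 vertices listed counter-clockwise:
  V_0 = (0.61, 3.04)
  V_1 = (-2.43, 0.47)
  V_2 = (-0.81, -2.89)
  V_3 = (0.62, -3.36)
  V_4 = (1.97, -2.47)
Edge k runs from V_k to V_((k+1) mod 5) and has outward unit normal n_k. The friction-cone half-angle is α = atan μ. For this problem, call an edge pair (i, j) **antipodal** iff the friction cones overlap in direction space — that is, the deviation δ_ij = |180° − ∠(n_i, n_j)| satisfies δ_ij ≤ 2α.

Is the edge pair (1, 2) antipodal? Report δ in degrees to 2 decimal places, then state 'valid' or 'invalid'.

δ = 133.93°, invalid

α = atan 0.4 = 21.80°;  2α = 43.60°
edge 1: e_1 = (+1.62, -3.36);  n_1 = (-0.9008, -0.4343)
edge 2: e_2 = (+1.43, -0.47);  n_2 = (-0.3122, -0.9500)
∠(n_1, n_2) = 46.07°
δ = |180° − 46.07°| = 133.93°
133.93° > 2α = 43.60°  →  invalid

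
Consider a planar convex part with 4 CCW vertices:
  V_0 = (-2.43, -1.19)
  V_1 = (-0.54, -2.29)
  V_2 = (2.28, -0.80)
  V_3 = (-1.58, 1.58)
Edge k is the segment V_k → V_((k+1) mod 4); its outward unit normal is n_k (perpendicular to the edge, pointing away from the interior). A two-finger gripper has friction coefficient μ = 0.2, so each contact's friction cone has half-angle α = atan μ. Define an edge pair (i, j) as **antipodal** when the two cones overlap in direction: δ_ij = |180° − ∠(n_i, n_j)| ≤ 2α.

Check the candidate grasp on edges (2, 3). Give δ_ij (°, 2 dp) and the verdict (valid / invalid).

δ = 75.40°, invalid

α = atan 0.2 = 11.31°;  2α = 22.62°
edge 2: e_2 = (-3.86, +2.38);  n_2 = (+0.5248, +0.8512)
edge 3: e_3 = (-0.85, -2.77);  n_3 = (-0.9560, +0.2934)
∠(n_2, n_3) = 104.60°
δ = |180° − 104.60°| = 75.40°
75.40° > 2α = 22.62°  →  invalid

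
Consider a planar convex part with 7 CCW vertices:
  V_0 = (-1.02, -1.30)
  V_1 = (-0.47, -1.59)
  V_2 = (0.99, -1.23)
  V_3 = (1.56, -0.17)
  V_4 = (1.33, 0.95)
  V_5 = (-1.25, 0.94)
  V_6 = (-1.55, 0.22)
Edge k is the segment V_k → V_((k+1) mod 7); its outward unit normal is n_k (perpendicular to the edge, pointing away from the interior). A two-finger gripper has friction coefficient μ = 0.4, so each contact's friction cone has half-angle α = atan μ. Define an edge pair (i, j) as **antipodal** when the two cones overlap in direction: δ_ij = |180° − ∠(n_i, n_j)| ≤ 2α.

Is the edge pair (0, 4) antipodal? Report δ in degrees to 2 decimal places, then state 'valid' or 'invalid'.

α = atan 0.4 = 21.80°;  2α = 43.60°
edge 0: e_0 = (+0.55, -0.29);  n_0 = (-0.4664, -0.8846)
edge 4: e_4 = (-2.58, -0.01);  n_4 = (-0.0039, +1.0000)
∠(n_0, n_4) = 151.98°
δ = |180° − 151.98°| = 28.02°
28.02° ≤ 2α = 43.60°  →  valid

δ = 28.02°, valid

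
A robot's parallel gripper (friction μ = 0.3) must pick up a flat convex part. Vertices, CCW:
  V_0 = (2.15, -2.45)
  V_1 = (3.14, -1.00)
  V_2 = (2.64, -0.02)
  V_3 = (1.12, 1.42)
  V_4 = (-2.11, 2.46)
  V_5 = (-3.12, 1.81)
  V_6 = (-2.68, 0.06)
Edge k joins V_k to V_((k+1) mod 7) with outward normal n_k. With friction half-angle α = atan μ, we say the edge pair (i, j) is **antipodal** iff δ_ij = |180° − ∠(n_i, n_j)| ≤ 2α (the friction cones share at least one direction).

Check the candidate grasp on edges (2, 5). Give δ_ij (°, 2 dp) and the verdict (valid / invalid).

δ = 32.43°, valid

α = atan 0.3 = 16.70°;  2α = 33.40°
edge 2: e_2 = (-1.52, +1.44);  n_2 = (+0.6877, +0.7260)
edge 5: e_5 = (+0.44, -1.75);  n_5 = (-0.9698, -0.2438)
∠(n_2, n_5) = 147.57°
δ = |180° − 147.57°| = 32.43°
32.43° ≤ 2α = 33.40°  →  valid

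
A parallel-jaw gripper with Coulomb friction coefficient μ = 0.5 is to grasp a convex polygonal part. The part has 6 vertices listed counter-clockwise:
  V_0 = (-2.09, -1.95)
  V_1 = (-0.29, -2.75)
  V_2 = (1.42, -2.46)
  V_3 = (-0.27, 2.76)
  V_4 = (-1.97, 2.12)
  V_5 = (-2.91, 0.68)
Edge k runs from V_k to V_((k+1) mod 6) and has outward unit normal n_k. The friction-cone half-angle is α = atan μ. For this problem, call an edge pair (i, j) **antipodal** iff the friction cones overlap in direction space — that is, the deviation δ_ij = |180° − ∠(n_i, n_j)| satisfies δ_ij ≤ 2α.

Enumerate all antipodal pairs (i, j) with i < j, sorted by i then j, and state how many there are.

α = atan 0.5 = 26.57°;  2α = 53.13°
n_0 = (-0.4061, -0.9138)
n_1 = (+0.1672, -0.9859)
n_2 = (+0.9514, +0.3080)
n_3 = (-0.3523, +0.9359)
n_4 = (-0.8374, +0.5466)
n_5 = (-0.9547, -0.2977)
  (0,1): δ = 146.41°  ·
  (0,2): δ = 48.10°  ✓
  (0,3): δ = 44.59°  ✓
  (0,4): δ = 80.83°  ·
  (0,5): δ = 131.28°  ·
  (1,2): δ = 81.69°  ·
  (1,3): δ = 11.00°  ✓
  (1,4): δ = 47.24°  ✓
  (1,5): δ = 97.69°  ·
  (2,3): δ = 87.31°  ·
  (2,4): δ = 51.08°  ✓
  (2,5): δ = 0.62°  ✓
  (3,4): δ = 143.77°  ·
  (3,5): δ = 93.31°  ·
  (4,5): δ = 129.55°  ·
antipodal pairs: 6

count = 6; pairs: (0,2), (0,3), (1,3), (1,4), (2,4), (2,5)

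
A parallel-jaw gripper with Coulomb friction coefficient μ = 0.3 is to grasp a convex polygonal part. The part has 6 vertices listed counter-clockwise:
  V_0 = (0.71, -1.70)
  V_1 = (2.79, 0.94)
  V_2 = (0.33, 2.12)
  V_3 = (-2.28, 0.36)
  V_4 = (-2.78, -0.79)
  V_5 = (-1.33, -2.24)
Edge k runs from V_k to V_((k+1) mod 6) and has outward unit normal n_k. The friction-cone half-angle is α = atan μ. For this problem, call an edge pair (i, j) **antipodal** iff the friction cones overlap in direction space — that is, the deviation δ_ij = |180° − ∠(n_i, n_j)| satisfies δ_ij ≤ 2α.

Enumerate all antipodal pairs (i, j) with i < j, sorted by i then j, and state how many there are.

α = atan 0.3 = 16.70°;  2α = 33.40°
n_0 = (+0.7855, -0.6189)
n_1 = (+0.4325, +0.9016)
n_2 = (-0.5591, +0.8291)
n_3 = (-0.9171, +0.3987)
n_4 = (-0.7071, -0.7071)
n_5 = (+0.2559, -0.9667)
  (0,1): δ = 77.39°  ·
  (0,2): δ = 17.77°  ✓
  (0,3): δ = 14.74°  ✓
  (0,4): δ = 83.23°  ·
  (0,5): δ = 143.06°  ·
  (1,2): δ = 120.38°  ·
  (1,3): δ = 87.87°  ·
  (1,4): δ = 19.37°  ✓
  (1,5): δ = 40.45°  ·
  (2,3): δ = 147.49°  ·
  (2,4): δ = 78.99°  ·
  (2,5): δ = 19.17°  ✓
  (3,4): δ = 111.50°  ·
  (3,5): δ = 51.67°  ·
  (4,5): δ = 120.17°  ·
antipodal pairs: 4

count = 4; pairs: (0,2), (0,3), (1,4), (2,5)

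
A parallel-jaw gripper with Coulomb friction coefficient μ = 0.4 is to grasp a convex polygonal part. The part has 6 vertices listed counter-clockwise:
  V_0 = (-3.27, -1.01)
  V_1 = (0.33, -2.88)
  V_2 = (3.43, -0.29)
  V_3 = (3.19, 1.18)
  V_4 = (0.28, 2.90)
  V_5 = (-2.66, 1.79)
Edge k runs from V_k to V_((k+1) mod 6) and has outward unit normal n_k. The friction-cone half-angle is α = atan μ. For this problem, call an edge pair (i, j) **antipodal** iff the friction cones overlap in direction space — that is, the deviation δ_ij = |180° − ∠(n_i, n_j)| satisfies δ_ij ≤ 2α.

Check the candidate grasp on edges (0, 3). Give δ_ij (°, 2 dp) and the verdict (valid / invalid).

α = atan 0.4 = 21.80°;  2α = 43.60°
edge 0: e_0 = (+3.60, -1.87);  n_0 = (-0.4610, -0.8874)
edge 3: e_3 = (-2.91, +1.72);  n_3 = (+0.5088, +0.8609)
∠(n_0, n_3) = 176.86°
δ = |180° − 176.86°| = 3.14°
3.14° ≤ 2α = 43.60°  →  valid

δ = 3.14°, valid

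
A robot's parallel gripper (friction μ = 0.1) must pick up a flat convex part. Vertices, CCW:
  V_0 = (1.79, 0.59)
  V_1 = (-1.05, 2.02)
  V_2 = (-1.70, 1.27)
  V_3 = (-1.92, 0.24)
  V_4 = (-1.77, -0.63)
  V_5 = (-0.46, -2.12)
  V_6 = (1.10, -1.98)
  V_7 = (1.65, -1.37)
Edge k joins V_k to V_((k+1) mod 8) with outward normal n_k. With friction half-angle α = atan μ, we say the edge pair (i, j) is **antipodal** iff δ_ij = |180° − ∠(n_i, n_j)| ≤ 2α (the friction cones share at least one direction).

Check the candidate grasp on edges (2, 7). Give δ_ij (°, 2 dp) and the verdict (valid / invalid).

α = atan 0.1 = 5.71°;  2α = 11.42°
edge 2: e_2 = (-0.22, -1.03);  n_2 = (-0.9779, +0.2089)
edge 7: e_7 = (+0.14, +1.96);  n_7 = (+0.9975, -0.0712)
∠(n_2, n_7) = 172.03°
δ = |180° − 172.03°| = 7.97°
7.97° ≤ 2α = 11.42°  →  valid

δ = 7.97°, valid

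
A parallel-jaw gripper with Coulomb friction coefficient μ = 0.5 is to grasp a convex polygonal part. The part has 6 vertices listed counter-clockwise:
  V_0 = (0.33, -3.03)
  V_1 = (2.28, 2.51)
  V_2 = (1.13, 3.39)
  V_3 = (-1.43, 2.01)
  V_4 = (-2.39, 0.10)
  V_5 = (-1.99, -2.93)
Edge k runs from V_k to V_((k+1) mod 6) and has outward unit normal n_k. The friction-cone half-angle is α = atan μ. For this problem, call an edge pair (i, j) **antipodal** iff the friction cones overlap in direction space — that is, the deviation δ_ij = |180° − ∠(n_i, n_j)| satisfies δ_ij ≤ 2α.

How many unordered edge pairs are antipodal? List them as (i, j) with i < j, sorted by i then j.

count = 6; pairs: (0,2), (0,3), (0,4), (1,4), (1,5), (2,5)

α = atan 0.5 = 26.57°;  2α = 53.13°
n_0 = (+0.9433, -0.3320)
n_1 = (+0.6077, +0.7942)
n_2 = (-0.4745, +0.8803)
n_3 = (-0.8935, +0.4491)
n_4 = (-0.9914, -0.1309)
n_5 = (-0.0431, -0.9991)
  (0,1): δ = 108.03°  ·
  (0,2): δ = 42.28°  ✓
  (0,3): δ = 7.29°  ✓
  (0,4): δ = 26.91°  ✓
  (0,5): δ = 106.92°  ·
  (1,2): δ = 114.25°  ·
  (1,3): δ = 79.26°  ·
  (1,4): δ = 45.06°  ✓
  (1,5): δ = 34.96°  ✓
  (2,3): δ = 145.01°  ·
  (2,4): δ = 110.81°  ·
  (2,5): δ = 30.80°  ✓
  (3,4): δ = 145.79°  ·
  (3,5): δ = 65.78°  ·
  (4,5): δ = 99.99°  ·
antipodal pairs: 6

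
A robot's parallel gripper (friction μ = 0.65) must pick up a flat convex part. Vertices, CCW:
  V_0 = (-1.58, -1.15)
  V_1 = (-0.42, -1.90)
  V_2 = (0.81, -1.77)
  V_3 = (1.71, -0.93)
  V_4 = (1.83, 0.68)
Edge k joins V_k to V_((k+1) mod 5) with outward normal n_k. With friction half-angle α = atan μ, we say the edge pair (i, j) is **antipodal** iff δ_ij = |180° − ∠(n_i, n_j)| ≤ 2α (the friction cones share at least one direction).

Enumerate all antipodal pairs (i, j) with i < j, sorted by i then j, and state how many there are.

α = atan 0.65 = 33.02°;  2α = 66.05°
n_0 = (-0.5430, -0.8398)
n_1 = (+0.1051, -0.9945)
n_2 = (+0.6823, -0.7311)
n_3 = (+0.9972, -0.0743)
n_4 = (-0.4729, +0.8811)
  (0,1): δ = 141.08°  ·
  (0,2): δ = 104.09°  ·
  (0,3): δ = 61.38°  ✓
  (0,4): δ = 61.11°  ✓
  (1,2): δ = 143.01°  ·
  (1,3): δ = 100.30°  ·
  (1,4): δ = 22.19°  ✓
  (2,3): δ = 137.29°  ·
  (2,4): δ = 14.80°  ✓
  (3,4): δ = 57.52°  ✓
antipodal pairs: 5

count = 5; pairs: (0,3), (0,4), (1,4), (2,4), (3,4)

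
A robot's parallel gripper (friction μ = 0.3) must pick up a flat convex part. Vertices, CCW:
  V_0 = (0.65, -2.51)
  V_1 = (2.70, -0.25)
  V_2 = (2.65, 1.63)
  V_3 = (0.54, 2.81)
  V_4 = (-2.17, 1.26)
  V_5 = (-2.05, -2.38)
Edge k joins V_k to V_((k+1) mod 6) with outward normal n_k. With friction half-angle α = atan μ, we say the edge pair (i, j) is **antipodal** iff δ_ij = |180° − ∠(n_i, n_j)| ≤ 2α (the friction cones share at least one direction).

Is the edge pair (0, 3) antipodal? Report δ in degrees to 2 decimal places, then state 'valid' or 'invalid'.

δ = 18.02°, valid

α = atan 0.3 = 16.70°;  2α = 33.40°
edge 0: e_0 = (+2.05, +2.26);  n_0 = (+0.7407, -0.6719)
edge 3: e_3 = (-2.71, -1.55);  n_3 = (-0.4965, +0.8680)
∠(n_0, n_3) = 161.98°
δ = |180° − 161.98°| = 18.02°
18.02° ≤ 2α = 33.40°  →  valid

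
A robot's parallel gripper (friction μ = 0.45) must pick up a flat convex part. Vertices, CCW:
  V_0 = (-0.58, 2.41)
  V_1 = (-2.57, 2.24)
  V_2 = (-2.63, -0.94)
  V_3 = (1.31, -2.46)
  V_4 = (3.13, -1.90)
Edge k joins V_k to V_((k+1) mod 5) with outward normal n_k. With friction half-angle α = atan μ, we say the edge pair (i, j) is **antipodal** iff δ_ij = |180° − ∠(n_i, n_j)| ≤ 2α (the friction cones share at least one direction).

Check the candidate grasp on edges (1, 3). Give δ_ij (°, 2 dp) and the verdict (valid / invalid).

α = atan 0.45 = 24.23°;  2α = 48.46°
edge 1: e_1 = (-0.06, -3.18);  n_1 = (-0.9998, +0.0189)
edge 3: e_3 = (+1.82, +0.56);  n_3 = (+0.2941, -0.9558)
∠(n_1, n_3) = 108.18°
δ = |180° − 108.18°| = 71.82°
71.82° > 2α = 48.46°  →  invalid

δ = 71.82°, invalid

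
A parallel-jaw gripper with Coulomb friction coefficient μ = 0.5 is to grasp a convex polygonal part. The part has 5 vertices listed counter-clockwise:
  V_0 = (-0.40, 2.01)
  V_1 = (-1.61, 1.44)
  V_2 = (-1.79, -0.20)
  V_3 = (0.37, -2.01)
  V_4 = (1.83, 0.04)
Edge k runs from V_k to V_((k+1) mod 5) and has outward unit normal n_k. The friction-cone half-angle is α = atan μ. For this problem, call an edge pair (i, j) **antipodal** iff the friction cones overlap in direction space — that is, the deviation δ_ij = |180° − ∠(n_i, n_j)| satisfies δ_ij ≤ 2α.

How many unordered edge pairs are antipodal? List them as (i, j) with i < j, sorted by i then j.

α = atan 0.5 = 26.57°;  2α = 53.13°
n_0 = (-0.4262, +0.9046)
n_1 = (-0.9940, +0.1091)
n_2 = (-0.6423, -0.7665)
n_3 = (+0.8145, -0.5801)
n_4 = (+0.6621, +0.7494)
  (0,1): δ = 121.49°  ·
  (0,2): δ = 65.19°  ·
  (0,3): δ = 29.32°  ✓
  (0,4): δ = 113.32°  ·
  (1,2): δ = 123.70°  ·
  (1,3): δ = 29.19°  ✓
  (1,4): δ = 54.81°  ·
  (2,3): δ = 85.50°  ·
  (2,4): δ = 1.50°  ✓
  (3,4): δ = 96.00°  ·
antipodal pairs: 3

count = 3; pairs: (0,3), (1,3), (2,4)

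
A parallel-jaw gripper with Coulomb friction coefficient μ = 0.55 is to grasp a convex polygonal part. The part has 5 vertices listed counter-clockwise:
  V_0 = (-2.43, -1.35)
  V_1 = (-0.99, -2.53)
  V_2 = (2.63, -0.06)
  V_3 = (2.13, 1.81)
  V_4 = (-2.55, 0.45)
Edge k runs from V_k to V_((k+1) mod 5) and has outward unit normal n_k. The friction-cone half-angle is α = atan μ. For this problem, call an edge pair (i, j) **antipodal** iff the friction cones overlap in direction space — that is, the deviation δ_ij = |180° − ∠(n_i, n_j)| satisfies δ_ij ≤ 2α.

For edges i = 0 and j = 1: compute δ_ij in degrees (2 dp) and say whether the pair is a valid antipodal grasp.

α = atan 0.55 = 28.81°;  2α = 57.62°
edge 0: e_0 = (+1.44, -1.18);  n_0 = (-0.6338, -0.7735)
edge 1: e_1 = (+3.62, +2.47);  n_1 = (+0.5636, -0.8260)
∠(n_0, n_1) = 73.64°
δ = |180° − 73.64°| = 106.36°
106.36° > 2α = 57.62°  →  invalid

δ = 106.36°, invalid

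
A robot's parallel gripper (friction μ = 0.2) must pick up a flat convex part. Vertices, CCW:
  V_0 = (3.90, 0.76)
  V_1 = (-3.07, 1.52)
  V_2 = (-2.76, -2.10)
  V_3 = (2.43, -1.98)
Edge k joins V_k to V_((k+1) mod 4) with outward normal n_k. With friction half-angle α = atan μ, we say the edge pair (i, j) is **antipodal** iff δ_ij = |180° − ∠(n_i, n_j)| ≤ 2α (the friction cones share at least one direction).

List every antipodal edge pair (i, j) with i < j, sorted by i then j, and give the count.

α = atan 0.2 = 11.31°;  2α = 22.62°
n_0 = (+0.1084, +0.9941)
n_1 = (-0.9964, -0.0853)
n_2 = (+0.0231, -0.9997)
n_3 = (+0.8812, -0.4728)
  (0,1): δ = 78.88°  ·
  (0,2): δ = 7.55°  ✓
  (0,3): δ = 68.01°  ·
  (1,2): δ = 93.57°  ·
  (1,3): δ = 33.11°  ·
  (2,3): δ = 119.54°  ·
antipodal pairs: 1

count = 1; pairs: (0,2)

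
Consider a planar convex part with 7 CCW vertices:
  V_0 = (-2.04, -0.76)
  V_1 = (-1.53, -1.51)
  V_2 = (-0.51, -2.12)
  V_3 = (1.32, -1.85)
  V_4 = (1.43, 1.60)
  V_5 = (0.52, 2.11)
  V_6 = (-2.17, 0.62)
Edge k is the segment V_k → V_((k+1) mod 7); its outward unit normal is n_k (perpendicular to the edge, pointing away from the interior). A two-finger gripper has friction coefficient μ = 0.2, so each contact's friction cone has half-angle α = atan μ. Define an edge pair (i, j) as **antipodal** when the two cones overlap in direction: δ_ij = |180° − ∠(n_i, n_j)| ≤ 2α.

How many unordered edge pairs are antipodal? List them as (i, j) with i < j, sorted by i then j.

count = 3; pairs: (1,4), (2,5), (3,6)

α = atan 0.2 = 11.31°;  2α = 22.62°
n_0 = (-0.8269, -0.5623)
n_1 = (-0.5133, -0.8582)
n_2 = (+0.1460, -0.9893)
n_3 = (+0.9995, -0.0319)
n_4 = (+0.4889, +0.8723)
n_5 = (-0.4845, +0.8748)
n_6 = (-0.9956, -0.0938)
  (0,1): δ = 155.10°  ·
  (0,2): δ = 115.82°  ·
  (0,3): δ = 36.04°  ·
  (0,4): δ = 26.52°  ·
  (0,5): δ = 84.77°  ·
  (0,6): δ = 151.17°  ·
  (1,2): δ = 140.73°  ·
  (1,3): δ = 60.95°  ·
  (1,4): δ = 1.61°  ✓
  (1,5): δ = 59.86°  ·
  (1,6): δ = 126.26°  ·
  (2,3): δ = 100.22°  ·
  (2,4): δ = 37.66°  ·
  (2,5): δ = 20.59°  ✓
  (2,6): δ = 86.99°  ·
  (3,4): δ = 117.44°  ·
  (3,5): δ = 59.19°  ·
  (3,6): δ = 7.21°  ✓
  (4,5): δ = 121.75°  ·
  (4,6): δ = 55.35°  ·
  (5,6): δ = 113.60°  ·
antipodal pairs: 3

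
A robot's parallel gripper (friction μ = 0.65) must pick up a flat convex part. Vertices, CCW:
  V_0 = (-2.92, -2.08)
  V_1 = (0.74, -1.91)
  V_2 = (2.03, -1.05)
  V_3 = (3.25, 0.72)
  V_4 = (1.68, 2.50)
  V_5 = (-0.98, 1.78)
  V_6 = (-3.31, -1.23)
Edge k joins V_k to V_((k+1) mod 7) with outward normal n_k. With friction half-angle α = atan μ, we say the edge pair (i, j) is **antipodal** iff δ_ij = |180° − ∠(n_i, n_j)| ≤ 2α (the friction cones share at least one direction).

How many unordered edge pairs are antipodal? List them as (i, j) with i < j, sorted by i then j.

count = 9; pairs: (0,3), (0,4), (0,5), (1,4), (1,5), (2,4), (2,5), (2,6), (3,6)

α = atan 0.65 = 33.02°;  2α = 66.05°
n_0 = (+0.0464, -0.9989)
n_1 = (+0.5547, -0.8321)
n_2 = (+0.8234, -0.5675)
n_3 = (+0.7500, +0.6615)
n_4 = (-0.2613, +0.9653)
n_5 = (-0.7908, +0.6121)
n_6 = (-0.9089, -0.4170)
  (0,1): δ = 148.97°  ·
  (0,2): δ = 127.24°  ·
  (0,3): δ = 51.25°  ✓
  (0,4): δ = 12.49°  ✓
  (0,5): δ = 49.60°  ✓
  (0,6): δ = 111.99°  ·
  (1,2): δ = 158.27°  ·
  (1,3): δ = 82.28°  ·
  (1,4): δ = 18.54°  ✓
  (1,5): δ = 18.57°  ✓
  (1,6): δ = 80.96°  ·
  (2,3): δ = 104.01°  ·
  (2,4): δ = 40.28°  ✓
  (2,5): δ = 3.17°  ✓
  (2,6): δ = 59.22°  ✓
  (3,4): δ = 116.27°  ·
  (3,5): δ = 79.16°  ·
  (3,6): δ = 16.77°  ✓
  (4,5): δ = 142.89°  ·
  (4,6): δ = 80.50°  ·
  (5,6): δ = 117.61°  ·
antipodal pairs: 9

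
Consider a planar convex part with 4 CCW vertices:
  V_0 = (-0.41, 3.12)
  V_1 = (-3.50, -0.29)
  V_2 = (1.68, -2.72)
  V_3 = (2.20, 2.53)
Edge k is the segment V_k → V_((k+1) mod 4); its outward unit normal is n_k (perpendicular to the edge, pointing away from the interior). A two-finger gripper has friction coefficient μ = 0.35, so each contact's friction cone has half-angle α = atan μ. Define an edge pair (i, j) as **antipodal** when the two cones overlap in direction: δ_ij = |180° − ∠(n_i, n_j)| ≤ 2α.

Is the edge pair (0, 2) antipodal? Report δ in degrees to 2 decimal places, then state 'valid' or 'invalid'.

δ = 36.52°, valid

α = atan 0.35 = 19.29°;  2α = 38.58°
edge 0: e_0 = (-3.09, -3.41);  n_0 = (-0.7410, +0.6715)
edge 2: e_2 = (+0.52, +5.25);  n_2 = (+0.9951, -0.0986)
∠(n_0, n_2) = 143.48°
δ = |180° − 143.48°| = 36.52°
36.52° ≤ 2α = 38.58°  →  valid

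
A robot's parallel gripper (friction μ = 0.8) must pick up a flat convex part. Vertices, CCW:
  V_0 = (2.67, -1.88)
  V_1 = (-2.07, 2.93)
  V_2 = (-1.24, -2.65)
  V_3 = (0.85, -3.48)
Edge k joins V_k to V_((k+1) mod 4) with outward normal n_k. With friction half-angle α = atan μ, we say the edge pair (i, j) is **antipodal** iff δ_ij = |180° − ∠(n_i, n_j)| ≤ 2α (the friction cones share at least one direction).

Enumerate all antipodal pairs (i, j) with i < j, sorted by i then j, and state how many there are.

count = 3; pairs: (0,1), (0,2), (1,3)

α = atan 0.8 = 38.66°;  2α = 77.32°
n_0 = (+0.7123, +0.7019)
n_1 = (-0.9891, -0.1471)
n_2 = (-0.3691, -0.9294)
n_3 = (+0.6603, -0.7510)
  (0,1): δ = 36.12°  ✓
  (0,2): δ = 23.76°  ✓
  (0,3): δ = 86.74°  ·
  (1,2): δ = 120.12°  ·
  (1,3): δ = 57.14°  ✓
  (2,3): δ = 117.02°  ·
antipodal pairs: 3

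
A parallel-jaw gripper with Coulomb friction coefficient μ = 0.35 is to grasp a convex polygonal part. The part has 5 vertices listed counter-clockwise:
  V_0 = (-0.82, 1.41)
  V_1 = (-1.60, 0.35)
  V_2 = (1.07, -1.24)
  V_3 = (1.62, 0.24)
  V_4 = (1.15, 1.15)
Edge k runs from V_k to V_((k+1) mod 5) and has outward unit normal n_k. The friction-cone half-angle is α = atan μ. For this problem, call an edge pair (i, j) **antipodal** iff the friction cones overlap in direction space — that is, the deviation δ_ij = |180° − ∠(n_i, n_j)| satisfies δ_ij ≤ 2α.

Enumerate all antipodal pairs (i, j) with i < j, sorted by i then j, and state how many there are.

α = atan 0.35 = 19.29°;  2α = 38.58°
n_0 = (-0.8054, +0.5927)
n_1 = (-0.5117, -0.8592)
n_2 = (+0.9374, -0.3483)
n_3 = (+0.8885, +0.4589)
n_4 = (+0.1308, +0.9914)
  (0,1): δ = 84.43°  ·
  (0,2): δ = 15.96°  ✓
  (0,3): δ = 63.66°  ·
  (0,4): δ = 118.83°  ·
  (1,2): δ = 79.61°  ·
  (1,3): δ = 31.91°  ✓
  (1,4): δ = 23.26°  ✓
  (2,3): δ = 132.30°  ·
  (2,4): δ = 77.13°  ·
  (3,4): δ = 124.83°  ·
antipodal pairs: 3

count = 3; pairs: (0,2), (1,3), (1,4)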